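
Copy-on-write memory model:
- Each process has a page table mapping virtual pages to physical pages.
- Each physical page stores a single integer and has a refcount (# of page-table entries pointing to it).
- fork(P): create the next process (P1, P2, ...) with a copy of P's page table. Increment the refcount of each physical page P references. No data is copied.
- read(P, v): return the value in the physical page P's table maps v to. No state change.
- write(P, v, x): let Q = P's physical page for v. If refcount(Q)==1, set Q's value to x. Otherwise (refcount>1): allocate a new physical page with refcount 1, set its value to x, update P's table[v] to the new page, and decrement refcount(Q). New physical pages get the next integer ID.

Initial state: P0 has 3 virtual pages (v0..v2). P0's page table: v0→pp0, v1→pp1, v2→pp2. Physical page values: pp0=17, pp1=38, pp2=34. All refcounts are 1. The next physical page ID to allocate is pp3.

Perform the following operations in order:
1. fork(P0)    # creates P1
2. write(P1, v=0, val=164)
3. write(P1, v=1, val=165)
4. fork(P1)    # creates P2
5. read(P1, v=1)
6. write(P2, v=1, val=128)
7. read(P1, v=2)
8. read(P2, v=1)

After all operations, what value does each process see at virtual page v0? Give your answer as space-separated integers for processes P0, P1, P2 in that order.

Op 1: fork(P0) -> P1. 3 ppages; refcounts: pp0:2 pp1:2 pp2:2
Op 2: write(P1, v0, 164). refcount(pp0)=2>1 -> COPY to pp3. 4 ppages; refcounts: pp0:1 pp1:2 pp2:2 pp3:1
Op 3: write(P1, v1, 165). refcount(pp1)=2>1 -> COPY to pp4. 5 ppages; refcounts: pp0:1 pp1:1 pp2:2 pp3:1 pp4:1
Op 4: fork(P1) -> P2. 5 ppages; refcounts: pp0:1 pp1:1 pp2:3 pp3:2 pp4:2
Op 5: read(P1, v1) -> 165. No state change.
Op 6: write(P2, v1, 128). refcount(pp4)=2>1 -> COPY to pp5. 6 ppages; refcounts: pp0:1 pp1:1 pp2:3 pp3:2 pp4:1 pp5:1
Op 7: read(P1, v2) -> 34. No state change.
Op 8: read(P2, v1) -> 128. No state change.
P0: v0 -> pp0 = 17
P1: v0 -> pp3 = 164
P2: v0 -> pp3 = 164

Answer: 17 164 164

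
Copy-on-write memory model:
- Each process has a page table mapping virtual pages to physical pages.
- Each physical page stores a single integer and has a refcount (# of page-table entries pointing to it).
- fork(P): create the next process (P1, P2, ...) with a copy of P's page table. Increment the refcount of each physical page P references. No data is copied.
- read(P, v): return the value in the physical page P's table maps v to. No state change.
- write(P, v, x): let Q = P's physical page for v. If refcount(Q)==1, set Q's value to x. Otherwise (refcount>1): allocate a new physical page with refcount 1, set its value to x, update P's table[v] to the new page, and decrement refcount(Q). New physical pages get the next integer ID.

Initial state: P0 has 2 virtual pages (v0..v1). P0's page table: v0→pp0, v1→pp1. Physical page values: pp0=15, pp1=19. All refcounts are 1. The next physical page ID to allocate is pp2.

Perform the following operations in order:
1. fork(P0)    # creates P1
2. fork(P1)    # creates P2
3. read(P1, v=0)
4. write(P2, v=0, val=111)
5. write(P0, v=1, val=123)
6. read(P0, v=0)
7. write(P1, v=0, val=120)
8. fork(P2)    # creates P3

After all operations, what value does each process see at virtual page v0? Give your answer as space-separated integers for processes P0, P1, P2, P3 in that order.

Answer: 15 120 111 111

Derivation:
Op 1: fork(P0) -> P1. 2 ppages; refcounts: pp0:2 pp1:2
Op 2: fork(P1) -> P2. 2 ppages; refcounts: pp0:3 pp1:3
Op 3: read(P1, v0) -> 15. No state change.
Op 4: write(P2, v0, 111). refcount(pp0)=3>1 -> COPY to pp2. 3 ppages; refcounts: pp0:2 pp1:3 pp2:1
Op 5: write(P0, v1, 123). refcount(pp1)=3>1 -> COPY to pp3. 4 ppages; refcounts: pp0:2 pp1:2 pp2:1 pp3:1
Op 6: read(P0, v0) -> 15. No state change.
Op 7: write(P1, v0, 120). refcount(pp0)=2>1 -> COPY to pp4. 5 ppages; refcounts: pp0:1 pp1:2 pp2:1 pp3:1 pp4:1
Op 8: fork(P2) -> P3. 5 ppages; refcounts: pp0:1 pp1:3 pp2:2 pp3:1 pp4:1
P0: v0 -> pp0 = 15
P1: v0 -> pp4 = 120
P2: v0 -> pp2 = 111
P3: v0 -> pp2 = 111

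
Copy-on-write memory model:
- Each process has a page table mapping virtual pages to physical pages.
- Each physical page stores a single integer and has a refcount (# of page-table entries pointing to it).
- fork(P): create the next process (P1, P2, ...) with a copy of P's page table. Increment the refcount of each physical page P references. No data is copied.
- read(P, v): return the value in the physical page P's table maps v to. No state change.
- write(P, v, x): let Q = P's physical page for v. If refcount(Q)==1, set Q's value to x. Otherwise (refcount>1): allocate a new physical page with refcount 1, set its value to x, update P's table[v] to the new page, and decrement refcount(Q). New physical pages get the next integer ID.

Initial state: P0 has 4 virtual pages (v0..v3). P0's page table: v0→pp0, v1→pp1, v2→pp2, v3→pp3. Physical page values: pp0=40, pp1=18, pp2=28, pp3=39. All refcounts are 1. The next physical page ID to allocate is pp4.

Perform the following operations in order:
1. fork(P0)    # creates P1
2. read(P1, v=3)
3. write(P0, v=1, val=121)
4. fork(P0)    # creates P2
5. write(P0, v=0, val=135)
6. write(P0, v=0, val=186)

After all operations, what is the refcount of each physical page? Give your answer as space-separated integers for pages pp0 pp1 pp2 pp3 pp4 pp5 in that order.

Answer: 2 1 3 3 2 1

Derivation:
Op 1: fork(P0) -> P1. 4 ppages; refcounts: pp0:2 pp1:2 pp2:2 pp3:2
Op 2: read(P1, v3) -> 39. No state change.
Op 3: write(P0, v1, 121). refcount(pp1)=2>1 -> COPY to pp4. 5 ppages; refcounts: pp0:2 pp1:1 pp2:2 pp3:2 pp4:1
Op 4: fork(P0) -> P2. 5 ppages; refcounts: pp0:3 pp1:1 pp2:3 pp3:3 pp4:2
Op 5: write(P0, v0, 135). refcount(pp0)=3>1 -> COPY to pp5. 6 ppages; refcounts: pp0:2 pp1:1 pp2:3 pp3:3 pp4:2 pp5:1
Op 6: write(P0, v0, 186). refcount(pp5)=1 -> write in place. 6 ppages; refcounts: pp0:2 pp1:1 pp2:3 pp3:3 pp4:2 pp5:1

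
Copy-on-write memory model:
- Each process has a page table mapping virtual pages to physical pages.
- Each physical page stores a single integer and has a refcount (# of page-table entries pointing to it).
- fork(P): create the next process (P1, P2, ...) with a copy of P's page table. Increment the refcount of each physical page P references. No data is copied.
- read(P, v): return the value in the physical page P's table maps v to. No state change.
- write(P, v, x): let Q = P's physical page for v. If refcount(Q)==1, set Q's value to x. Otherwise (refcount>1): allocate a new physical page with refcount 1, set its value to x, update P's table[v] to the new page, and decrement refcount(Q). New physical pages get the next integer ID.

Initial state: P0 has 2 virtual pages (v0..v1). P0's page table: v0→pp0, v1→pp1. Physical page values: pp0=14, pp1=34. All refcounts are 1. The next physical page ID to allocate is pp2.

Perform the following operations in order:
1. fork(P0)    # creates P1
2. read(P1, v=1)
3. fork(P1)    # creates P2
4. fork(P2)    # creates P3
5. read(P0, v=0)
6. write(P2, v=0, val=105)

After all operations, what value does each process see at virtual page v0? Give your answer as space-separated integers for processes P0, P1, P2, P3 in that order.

Op 1: fork(P0) -> P1. 2 ppages; refcounts: pp0:2 pp1:2
Op 2: read(P1, v1) -> 34. No state change.
Op 3: fork(P1) -> P2. 2 ppages; refcounts: pp0:3 pp1:3
Op 4: fork(P2) -> P3. 2 ppages; refcounts: pp0:4 pp1:4
Op 5: read(P0, v0) -> 14. No state change.
Op 6: write(P2, v0, 105). refcount(pp0)=4>1 -> COPY to pp2. 3 ppages; refcounts: pp0:3 pp1:4 pp2:1
P0: v0 -> pp0 = 14
P1: v0 -> pp0 = 14
P2: v0 -> pp2 = 105
P3: v0 -> pp0 = 14

Answer: 14 14 105 14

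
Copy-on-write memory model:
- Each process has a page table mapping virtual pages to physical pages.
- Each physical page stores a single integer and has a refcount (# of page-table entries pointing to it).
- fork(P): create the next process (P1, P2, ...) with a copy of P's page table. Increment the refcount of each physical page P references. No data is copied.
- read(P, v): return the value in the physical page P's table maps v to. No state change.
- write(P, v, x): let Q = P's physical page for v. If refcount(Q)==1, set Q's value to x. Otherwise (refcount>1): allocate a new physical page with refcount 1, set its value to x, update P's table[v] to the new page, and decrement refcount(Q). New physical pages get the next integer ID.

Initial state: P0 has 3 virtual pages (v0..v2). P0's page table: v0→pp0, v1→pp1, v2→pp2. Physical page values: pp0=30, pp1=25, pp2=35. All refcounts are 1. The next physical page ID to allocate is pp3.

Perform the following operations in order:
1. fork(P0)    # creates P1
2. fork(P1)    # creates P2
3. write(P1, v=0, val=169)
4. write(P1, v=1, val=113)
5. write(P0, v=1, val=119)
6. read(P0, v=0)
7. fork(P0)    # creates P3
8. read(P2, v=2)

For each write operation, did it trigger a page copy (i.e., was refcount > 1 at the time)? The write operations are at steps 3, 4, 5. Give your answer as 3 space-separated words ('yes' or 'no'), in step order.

Op 1: fork(P0) -> P1. 3 ppages; refcounts: pp0:2 pp1:2 pp2:2
Op 2: fork(P1) -> P2. 3 ppages; refcounts: pp0:3 pp1:3 pp2:3
Op 3: write(P1, v0, 169). refcount(pp0)=3>1 -> COPY to pp3. 4 ppages; refcounts: pp0:2 pp1:3 pp2:3 pp3:1
Op 4: write(P1, v1, 113). refcount(pp1)=3>1 -> COPY to pp4. 5 ppages; refcounts: pp0:2 pp1:2 pp2:3 pp3:1 pp4:1
Op 5: write(P0, v1, 119). refcount(pp1)=2>1 -> COPY to pp5. 6 ppages; refcounts: pp0:2 pp1:1 pp2:3 pp3:1 pp4:1 pp5:1
Op 6: read(P0, v0) -> 30. No state change.
Op 7: fork(P0) -> P3. 6 ppages; refcounts: pp0:3 pp1:1 pp2:4 pp3:1 pp4:1 pp5:2
Op 8: read(P2, v2) -> 35. No state change.

yes yes yes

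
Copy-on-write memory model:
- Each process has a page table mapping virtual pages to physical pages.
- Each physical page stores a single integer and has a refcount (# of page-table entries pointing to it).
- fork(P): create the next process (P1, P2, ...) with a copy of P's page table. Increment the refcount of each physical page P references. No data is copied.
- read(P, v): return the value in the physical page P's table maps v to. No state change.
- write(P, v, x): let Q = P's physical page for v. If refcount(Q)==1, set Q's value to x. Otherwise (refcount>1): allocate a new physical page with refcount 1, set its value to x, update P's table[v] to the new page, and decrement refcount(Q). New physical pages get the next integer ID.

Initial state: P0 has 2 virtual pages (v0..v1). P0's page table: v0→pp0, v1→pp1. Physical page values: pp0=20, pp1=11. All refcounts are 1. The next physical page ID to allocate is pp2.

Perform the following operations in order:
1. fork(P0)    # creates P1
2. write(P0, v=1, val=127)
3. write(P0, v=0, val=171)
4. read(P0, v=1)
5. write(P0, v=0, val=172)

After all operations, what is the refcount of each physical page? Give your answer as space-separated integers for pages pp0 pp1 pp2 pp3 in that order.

Answer: 1 1 1 1

Derivation:
Op 1: fork(P0) -> P1. 2 ppages; refcounts: pp0:2 pp1:2
Op 2: write(P0, v1, 127). refcount(pp1)=2>1 -> COPY to pp2. 3 ppages; refcounts: pp0:2 pp1:1 pp2:1
Op 3: write(P0, v0, 171). refcount(pp0)=2>1 -> COPY to pp3. 4 ppages; refcounts: pp0:1 pp1:1 pp2:1 pp3:1
Op 4: read(P0, v1) -> 127. No state change.
Op 5: write(P0, v0, 172). refcount(pp3)=1 -> write in place. 4 ppages; refcounts: pp0:1 pp1:1 pp2:1 pp3:1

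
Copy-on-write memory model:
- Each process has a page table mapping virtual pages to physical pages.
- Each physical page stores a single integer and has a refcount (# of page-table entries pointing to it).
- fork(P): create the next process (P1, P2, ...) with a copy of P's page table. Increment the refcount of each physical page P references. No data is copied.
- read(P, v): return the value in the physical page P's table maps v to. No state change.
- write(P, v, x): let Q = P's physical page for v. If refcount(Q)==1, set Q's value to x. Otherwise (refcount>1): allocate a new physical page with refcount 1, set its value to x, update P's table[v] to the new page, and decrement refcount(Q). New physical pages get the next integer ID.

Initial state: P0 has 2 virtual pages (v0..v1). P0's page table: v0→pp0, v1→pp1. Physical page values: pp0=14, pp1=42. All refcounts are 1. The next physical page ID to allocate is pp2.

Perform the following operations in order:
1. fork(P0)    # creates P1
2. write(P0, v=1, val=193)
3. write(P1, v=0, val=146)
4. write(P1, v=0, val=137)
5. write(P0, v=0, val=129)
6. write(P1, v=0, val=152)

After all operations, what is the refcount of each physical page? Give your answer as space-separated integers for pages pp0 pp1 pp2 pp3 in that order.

Answer: 1 1 1 1

Derivation:
Op 1: fork(P0) -> P1. 2 ppages; refcounts: pp0:2 pp1:2
Op 2: write(P0, v1, 193). refcount(pp1)=2>1 -> COPY to pp2. 3 ppages; refcounts: pp0:2 pp1:1 pp2:1
Op 3: write(P1, v0, 146). refcount(pp0)=2>1 -> COPY to pp3. 4 ppages; refcounts: pp0:1 pp1:1 pp2:1 pp3:1
Op 4: write(P1, v0, 137). refcount(pp3)=1 -> write in place. 4 ppages; refcounts: pp0:1 pp1:1 pp2:1 pp3:1
Op 5: write(P0, v0, 129). refcount(pp0)=1 -> write in place. 4 ppages; refcounts: pp0:1 pp1:1 pp2:1 pp3:1
Op 6: write(P1, v0, 152). refcount(pp3)=1 -> write in place. 4 ppages; refcounts: pp0:1 pp1:1 pp2:1 pp3:1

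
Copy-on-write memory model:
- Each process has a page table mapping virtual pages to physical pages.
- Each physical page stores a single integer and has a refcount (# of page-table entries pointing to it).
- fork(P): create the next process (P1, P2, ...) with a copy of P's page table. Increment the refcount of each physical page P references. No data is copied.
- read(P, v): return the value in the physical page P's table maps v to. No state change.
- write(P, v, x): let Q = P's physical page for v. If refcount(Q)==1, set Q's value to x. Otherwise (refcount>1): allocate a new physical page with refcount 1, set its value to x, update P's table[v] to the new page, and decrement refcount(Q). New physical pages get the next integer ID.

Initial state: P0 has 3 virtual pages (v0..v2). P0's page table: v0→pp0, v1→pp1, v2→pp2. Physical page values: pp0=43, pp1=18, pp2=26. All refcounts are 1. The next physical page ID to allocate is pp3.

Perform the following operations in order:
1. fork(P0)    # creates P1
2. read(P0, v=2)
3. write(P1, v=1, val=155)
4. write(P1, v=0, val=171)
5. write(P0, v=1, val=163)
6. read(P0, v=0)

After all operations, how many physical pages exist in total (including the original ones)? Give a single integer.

Op 1: fork(P0) -> P1. 3 ppages; refcounts: pp0:2 pp1:2 pp2:2
Op 2: read(P0, v2) -> 26. No state change.
Op 3: write(P1, v1, 155). refcount(pp1)=2>1 -> COPY to pp3. 4 ppages; refcounts: pp0:2 pp1:1 pp2:2 pp3:1
Op 4: write(P1, v0, 171). refcount(pp0)=2>1 -> COPY to pp4. 5 ppages; refcounts: pp0:1 pp1:1 pp2:2 pp3:1 pp4:1
Op 5: write(P0, v1, 163). refcount(pp1)=1 -> write in place. 5 ppages; refcounts: pp0:1 pp1:1 pp2:2 pp3:1 pp4:1
Op 6: read(P0, v0) -> 43. No state change.

Answer: 5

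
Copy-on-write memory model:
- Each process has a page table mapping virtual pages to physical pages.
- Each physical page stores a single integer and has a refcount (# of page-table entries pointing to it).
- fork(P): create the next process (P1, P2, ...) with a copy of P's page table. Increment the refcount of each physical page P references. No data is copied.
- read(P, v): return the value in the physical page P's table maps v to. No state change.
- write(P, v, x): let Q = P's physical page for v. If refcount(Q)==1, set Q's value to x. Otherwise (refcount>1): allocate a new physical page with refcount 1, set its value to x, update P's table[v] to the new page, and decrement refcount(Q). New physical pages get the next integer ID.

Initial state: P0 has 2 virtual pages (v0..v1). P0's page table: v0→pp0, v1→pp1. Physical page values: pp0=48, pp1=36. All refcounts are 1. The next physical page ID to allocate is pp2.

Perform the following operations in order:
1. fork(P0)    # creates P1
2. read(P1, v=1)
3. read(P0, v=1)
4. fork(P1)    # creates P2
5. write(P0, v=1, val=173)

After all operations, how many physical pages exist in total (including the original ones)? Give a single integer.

Answer: 3

Derivation:
Op 1: fork(P0) -> P1. 2 ppages; refcounts: pp0:2 pp1:2
Op 2: read(P1, v1) -> 36. No state change.
Op 3: read(P0, v1) -> 36. No state change.
Op 4: fork(P1) -> P2. 2 ppages; refcounts: pp0:3 pp1:3
Op 5: write(P0, v1, 173). refcount(pp1)=3>1 -> COPY to pp2. 3 ppages; refcounts: pp0:3 pp1:2 pp2:1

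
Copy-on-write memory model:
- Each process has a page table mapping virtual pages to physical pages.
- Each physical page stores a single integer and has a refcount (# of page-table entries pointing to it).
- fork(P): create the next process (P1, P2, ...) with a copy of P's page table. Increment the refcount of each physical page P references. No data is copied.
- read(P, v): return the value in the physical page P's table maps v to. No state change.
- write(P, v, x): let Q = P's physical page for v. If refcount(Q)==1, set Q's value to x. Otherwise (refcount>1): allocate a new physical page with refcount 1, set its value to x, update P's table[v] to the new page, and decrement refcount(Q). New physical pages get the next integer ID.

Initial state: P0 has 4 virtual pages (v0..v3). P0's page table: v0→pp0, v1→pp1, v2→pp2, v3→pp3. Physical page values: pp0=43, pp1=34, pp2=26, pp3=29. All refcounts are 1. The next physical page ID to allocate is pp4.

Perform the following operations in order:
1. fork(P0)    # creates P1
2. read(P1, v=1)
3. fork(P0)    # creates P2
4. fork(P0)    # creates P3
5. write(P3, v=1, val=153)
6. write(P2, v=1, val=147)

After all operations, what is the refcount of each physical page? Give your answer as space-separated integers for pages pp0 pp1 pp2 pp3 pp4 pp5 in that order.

Op 1: fork(P0) -> P1. 4 ppages; refcounts: pp0:2 pp1:2 pp2:2 pp3:2
Op 2: read(P1, v1) -> 34. No state change.
Op 3: fork(P0) -> P2. 4 ppages; refcounts: pp0:3 pp1:3 pp2:3 pp3:3
Op 4: fork(P0) -> P3. 4 ppages; refcounts: pp0:4 pp1:4 pp2:4 pp3:4
Op 5: write(P3, v1, 153). refcount(pp1)=4>1 -> COPY to pp4. 5 ppages; refcounts: pp0:4 pp1:3 pp2:4 pp3:4 pp4:1
Op 6: write(P2, v1, 147). refcount(pp1)=3>1 -> COPY to pp5. 6 ppages; refcounts: pp0:4 pp1:2 pp2:4 pp3:4 pp4:1 pp5:1

Answer: 4 2 4 4 1 1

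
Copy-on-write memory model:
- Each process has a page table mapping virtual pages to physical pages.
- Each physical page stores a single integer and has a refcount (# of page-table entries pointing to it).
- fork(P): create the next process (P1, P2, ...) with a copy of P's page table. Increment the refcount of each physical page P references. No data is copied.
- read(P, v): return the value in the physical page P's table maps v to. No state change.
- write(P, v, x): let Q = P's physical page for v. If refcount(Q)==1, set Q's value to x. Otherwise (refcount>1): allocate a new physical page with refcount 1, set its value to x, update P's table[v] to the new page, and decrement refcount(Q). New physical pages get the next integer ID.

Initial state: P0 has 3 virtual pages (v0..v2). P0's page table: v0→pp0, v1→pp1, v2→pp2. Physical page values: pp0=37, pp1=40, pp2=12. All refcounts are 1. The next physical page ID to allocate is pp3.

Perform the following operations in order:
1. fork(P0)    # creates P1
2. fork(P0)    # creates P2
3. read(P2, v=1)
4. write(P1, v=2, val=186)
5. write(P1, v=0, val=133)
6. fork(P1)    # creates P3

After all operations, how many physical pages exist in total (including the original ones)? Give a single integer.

Answer: 5

Derivation:
Op 1: fork(P0) -> P1. 3 ppages; refcounts: pp0:2 pp1:2 pp2:2
Op 2: fork(P0) -> P2. 3 ppages; refcounts: pp0:3 pp1:3 pp2:3
Op 3: read(P2, v1) -> 40. No state change.
Op 4: write(P1, v2, 186). refcount(pp2)=3>1 -> COPY to pp3. 4 ppages; refcounts: pp0:3 pp1:3 pp2:2 pp3:1
Op 5: write(P1, v0, 133). refcount(pp0)=3>1 -> COPY to pp4. 5 ppages; refcounts: pp0:2 pp1:3 pp2:2 pp3:1 pp4:1
Op 6: fork(P1) -> P3. 5 ppages; refcounts: pp0:2 pp1:4 pp2:2 pp3:2 pp4:2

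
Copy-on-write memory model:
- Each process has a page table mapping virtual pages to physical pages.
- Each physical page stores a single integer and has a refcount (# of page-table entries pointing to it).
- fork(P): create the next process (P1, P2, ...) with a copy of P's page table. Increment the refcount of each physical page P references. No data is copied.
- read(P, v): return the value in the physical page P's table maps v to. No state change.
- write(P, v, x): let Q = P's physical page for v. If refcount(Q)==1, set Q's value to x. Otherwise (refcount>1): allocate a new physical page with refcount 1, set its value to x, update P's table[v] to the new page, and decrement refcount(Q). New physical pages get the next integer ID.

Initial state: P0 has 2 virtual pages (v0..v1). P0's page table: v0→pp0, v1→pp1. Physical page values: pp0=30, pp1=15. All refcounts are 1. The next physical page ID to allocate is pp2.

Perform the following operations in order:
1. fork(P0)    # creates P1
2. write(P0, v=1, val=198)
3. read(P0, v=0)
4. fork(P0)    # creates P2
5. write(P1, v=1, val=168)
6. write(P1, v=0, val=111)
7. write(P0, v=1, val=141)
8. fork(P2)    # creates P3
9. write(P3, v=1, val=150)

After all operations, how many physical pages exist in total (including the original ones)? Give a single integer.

Op 1: fork(P0) -> P1. 2 ppages; refcounts: pp0:2 pp1:2
Op 2: write(P0, v1, 198). refcount(pp1)=2>1 -> COPY to pp2. 3 ppages; refcounts: pp0:2 pp1:1 pp2:1
Op 3: read(P0, v0) -> 30. No state change.
Op 4: fork(P0) -> P2. 3 ppages; refcounts: pp0:3 pp1:1 pp2:2
Op 5: write(P1, v1, 168). refcount(pp1)=1 -> write in place. 3 ppages; refcounts: pp0:3 pp1:1 pp2:2
Op 6: write(P1, v0, 111). refcount(pp0)=3>1 -> COPY to pp3. 4 ppages; refcounts: pp0:2 pp1:1 pp2:2 pp3:1
Op 7: write(P0, v1, 141). refcount(pp2)=2>1 -> COPY to pp4. 5 ppages; refcounts: pp0:2 pp1:1 pp2:1 pp3:1 pp4:1
Op 8: fork(P2) -> P3. 5 ppages; refcounts: pp0:3 pp1:1 pp2:2 pp3:1 pp4:1
Op 9: write(P3, v1, 150). refcount(pp2)=2>1 -> COPY to pp5. 6 ppages; refcounts: pp0:3 pp1:1 pp2:1 pp3:1 pp4:1 pp5:1

Answer: 6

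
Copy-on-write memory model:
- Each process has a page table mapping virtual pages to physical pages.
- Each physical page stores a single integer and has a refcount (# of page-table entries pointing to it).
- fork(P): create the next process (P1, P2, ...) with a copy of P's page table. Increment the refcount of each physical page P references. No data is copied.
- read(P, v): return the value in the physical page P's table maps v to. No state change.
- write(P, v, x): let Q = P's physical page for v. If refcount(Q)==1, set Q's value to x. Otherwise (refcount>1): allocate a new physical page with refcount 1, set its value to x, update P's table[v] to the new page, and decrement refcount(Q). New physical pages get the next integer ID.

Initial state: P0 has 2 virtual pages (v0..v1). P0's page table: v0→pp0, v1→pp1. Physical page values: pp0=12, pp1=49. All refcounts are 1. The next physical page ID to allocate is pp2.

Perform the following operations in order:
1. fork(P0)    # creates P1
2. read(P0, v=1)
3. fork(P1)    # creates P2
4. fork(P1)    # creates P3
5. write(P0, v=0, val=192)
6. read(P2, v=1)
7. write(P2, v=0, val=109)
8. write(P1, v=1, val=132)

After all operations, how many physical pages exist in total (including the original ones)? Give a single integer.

Op 1: fork(P0) -> P1. 2 ppages; refcounts: pp0:2 pp1:2
Op 2: read(P0, v1) -> 49. No state change.
Op 3: fork(P1) -> P2. 2 ppages; refcounts: pp0:3 pp1:3
Op 4: fork(P1) -> P3. 2 ppages; refcounts: pp0:4 pp1:4
Op 5: write(P0, v0, 192). refcount(pp0)=4>1 -> COPY to pp2. 3 ppages; refcounts: pp0:3 pp1:4 pp2:1
Op 6: read(P2, v1) -> 49. No state change.
Op 7: write(P2, v0, 109). refcount(pp0)=3>1 -> COPY to pp3. 4 ppages; refcounts: pp0:2 pp1:4 pp2:1 pp3:1
Op 8: write(P1, v1, 132). refcount(pp1)=4>1 -> COPY to pp4. 5 ppages; refcounts: pp0:2 pp1:3 pp2:1 pp3:1 pp4:1

Answer: 5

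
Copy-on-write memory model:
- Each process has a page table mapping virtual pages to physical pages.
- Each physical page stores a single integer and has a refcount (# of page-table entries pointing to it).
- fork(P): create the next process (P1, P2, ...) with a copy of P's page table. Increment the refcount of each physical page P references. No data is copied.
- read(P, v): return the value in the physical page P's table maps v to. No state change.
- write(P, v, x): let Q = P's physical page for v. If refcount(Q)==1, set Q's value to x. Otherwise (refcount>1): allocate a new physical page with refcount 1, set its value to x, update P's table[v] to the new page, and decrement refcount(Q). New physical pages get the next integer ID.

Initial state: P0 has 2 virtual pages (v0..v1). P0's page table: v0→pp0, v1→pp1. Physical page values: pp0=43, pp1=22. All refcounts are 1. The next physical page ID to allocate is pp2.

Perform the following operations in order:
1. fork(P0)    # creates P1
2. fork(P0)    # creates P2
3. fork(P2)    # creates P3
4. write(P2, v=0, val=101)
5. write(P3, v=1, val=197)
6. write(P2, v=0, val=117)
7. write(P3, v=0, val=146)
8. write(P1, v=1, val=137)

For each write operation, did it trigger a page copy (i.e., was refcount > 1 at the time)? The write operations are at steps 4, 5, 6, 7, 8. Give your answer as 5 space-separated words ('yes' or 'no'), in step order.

Op 1: fork(P0) -> P1. 2 ppages; refcounts: pp0:2 pp1:2
Op 2: fork(P0) -> P2. 2 ppages; refcounts: pp0:3 pp1:3
Op 3: fork(P2) -> P3. 2 ppages; refcounts: pp0:4 pp1:4
Op 4: write(P2, v0, 101). refcount(pp0)=4>1 -> COPY to pp2. 3 ppages; refcounts: pp0:3 pp1:4 pp2:1
Op 5: write(P3, v1, 197). refcount(pp1)=4>1 -> COPY to pp3. 4 ppages; refcounts: pp0:3 pp1:3 pp2:1 pp3:1
Op 6: write(P2, v0, 117). refcount(pp2)=1 -> write in place. 4 ppages; refcounts: pp0:3 pp1:3 pp2:1 pp3:1
Op 7: write(P3, v0, 146). refcount(pp0)=3>1 -> COPY to pp4. 5 ppages; refcounts: pp0:2 pp1:3 pp2:1 pp3:1 pp4:1
Op 8: write(P1, v1, 137). refcount(pp1)=3>1 -> COPY to pp5. 6 ppages; refcounts: pp0:2 pp1:2 pp2:1 pp3:1 pp4:1 pp5:1

yes yes no yes yes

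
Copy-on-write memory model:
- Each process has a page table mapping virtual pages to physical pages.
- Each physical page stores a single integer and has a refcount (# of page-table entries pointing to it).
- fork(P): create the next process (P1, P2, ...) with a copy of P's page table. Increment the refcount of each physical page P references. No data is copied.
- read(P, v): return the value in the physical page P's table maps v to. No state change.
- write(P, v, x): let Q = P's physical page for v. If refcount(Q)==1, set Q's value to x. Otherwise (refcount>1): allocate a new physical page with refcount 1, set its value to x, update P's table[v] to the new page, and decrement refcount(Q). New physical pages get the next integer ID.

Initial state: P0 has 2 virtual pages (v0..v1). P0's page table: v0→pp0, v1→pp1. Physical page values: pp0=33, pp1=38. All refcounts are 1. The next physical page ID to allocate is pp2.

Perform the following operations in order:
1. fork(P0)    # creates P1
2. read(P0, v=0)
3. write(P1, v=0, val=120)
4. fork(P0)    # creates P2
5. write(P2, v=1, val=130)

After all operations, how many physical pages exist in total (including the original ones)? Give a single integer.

Answer: 4

Derivation:
Op 1: fork(P0) -> P1. 2 ppages; refcounts: pp0:2 pp1:2
Op 2: read(P0, v0) -> 33. No state change.
Op 3: write(P1, v0, 120). refcount(pp0)=2>1 -> COPY to pp2. 3 ppages; refcounts: pp0:1 pp1:2 pp2:1
Op 4: fork(P0) -> P2. 3 ppages; refcounts: pp0:2 pp1:3 pp2:1
Op 5: write(P2, v1, 130). refcount(pp1)=3>1 -> COPY to pp3. 4 ppages; refcounts: pp0:2 pp1:2 pp2:1 pp3:1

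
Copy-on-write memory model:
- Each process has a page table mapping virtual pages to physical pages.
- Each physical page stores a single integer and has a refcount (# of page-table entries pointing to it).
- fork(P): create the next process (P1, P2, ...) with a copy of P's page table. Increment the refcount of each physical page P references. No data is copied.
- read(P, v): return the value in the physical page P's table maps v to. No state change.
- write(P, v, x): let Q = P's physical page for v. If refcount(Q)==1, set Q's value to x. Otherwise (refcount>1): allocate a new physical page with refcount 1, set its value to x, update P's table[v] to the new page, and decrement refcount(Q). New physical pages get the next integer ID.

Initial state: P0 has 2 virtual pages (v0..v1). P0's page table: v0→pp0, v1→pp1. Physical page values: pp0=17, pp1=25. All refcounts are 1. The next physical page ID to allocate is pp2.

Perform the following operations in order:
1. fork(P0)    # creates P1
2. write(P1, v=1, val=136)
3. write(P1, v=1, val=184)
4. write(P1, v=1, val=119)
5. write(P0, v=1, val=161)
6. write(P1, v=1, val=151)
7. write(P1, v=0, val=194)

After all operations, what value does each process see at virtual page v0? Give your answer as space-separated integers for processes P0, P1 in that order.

Answer: 17 194

Derivation:
Op 1: fork(P0) -> P1. 2 ppages; refcounts: pp0:2 pp1:2
Op 2: write(P1, v1, 136). refcount(pp1)=2>1 -> COPY to pp2. 3 ppages; refcounts: pp0:2 pp1:1 pp2:1
Op 3: write(P1, v1, 184). refcount(pp2)=1 -> write in place. 3 ppages; refcounts: pp0:2 pp1:1 pp2:1
Op 4: write(P1, v1, 119). refcount(pp2)=1 -> write in place. 3 ppages; refcounts: pp0:2 pp1:1 pp2:1
Op 5: write(P0, v1, 161). refcount(pp1)=1 -> write in place. 3 ppages; refcounts: pp0:2 pp1:1 pp2:1
Op 6: write(P1, v1, 151). refcount(pp2)=1 -> write in place. 3 ppages; refcounts: pp0:2 pp1:1 pp2:1
Op 7: write(P1, v0, 194). refcount(pp0)=2>1 -> COPY to pp3. 4 ppages; refcounts: pp0:1 pp1:1 pp2:1 pp3:1
P0: v0 -> pp0 = 17
P1: v0 -> pp3 = 194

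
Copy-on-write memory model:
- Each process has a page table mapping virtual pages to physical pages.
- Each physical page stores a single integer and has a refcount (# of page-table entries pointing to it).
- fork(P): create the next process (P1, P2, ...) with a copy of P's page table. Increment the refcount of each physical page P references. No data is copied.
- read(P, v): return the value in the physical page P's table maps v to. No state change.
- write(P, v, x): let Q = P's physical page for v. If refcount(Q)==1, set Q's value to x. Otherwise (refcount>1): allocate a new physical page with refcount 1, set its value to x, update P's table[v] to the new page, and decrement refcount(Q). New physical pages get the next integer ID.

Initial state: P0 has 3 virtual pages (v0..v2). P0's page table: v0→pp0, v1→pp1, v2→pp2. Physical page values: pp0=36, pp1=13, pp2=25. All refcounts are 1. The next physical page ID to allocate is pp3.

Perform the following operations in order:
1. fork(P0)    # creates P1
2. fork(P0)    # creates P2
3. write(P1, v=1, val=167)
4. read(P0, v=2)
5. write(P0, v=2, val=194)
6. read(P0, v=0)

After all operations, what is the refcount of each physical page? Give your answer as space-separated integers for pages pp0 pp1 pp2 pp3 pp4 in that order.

Op 1: fork(P0) -> P1. 3 ppages; refcounts: pp0:2 pp1:2 pp2:2
Op 2: fork(P0) -> P2. 3 ppages; refcounts: pp0:3 pp1:3 pp2:3
Op 3: write(P1, v1, 167). refcount(pp1)=3>1 -> COPY to pp3. 4 ppages; refcounts: pp0:3 pp1:2 pp2:3 pp3:1
Op 4: read(P0, v2) -> 25. No state change.
Op 5: write(P0, v2, 194). refcount(pp2)=3>1 -> COPY to pp4. 5 ppages; refcounts: pp0:3 pp1:2 pp2:2 pp3:1 pp4:1
Op 6: read(P0, v0) -> 36. No state change.

Answer: 3 2 2 1 1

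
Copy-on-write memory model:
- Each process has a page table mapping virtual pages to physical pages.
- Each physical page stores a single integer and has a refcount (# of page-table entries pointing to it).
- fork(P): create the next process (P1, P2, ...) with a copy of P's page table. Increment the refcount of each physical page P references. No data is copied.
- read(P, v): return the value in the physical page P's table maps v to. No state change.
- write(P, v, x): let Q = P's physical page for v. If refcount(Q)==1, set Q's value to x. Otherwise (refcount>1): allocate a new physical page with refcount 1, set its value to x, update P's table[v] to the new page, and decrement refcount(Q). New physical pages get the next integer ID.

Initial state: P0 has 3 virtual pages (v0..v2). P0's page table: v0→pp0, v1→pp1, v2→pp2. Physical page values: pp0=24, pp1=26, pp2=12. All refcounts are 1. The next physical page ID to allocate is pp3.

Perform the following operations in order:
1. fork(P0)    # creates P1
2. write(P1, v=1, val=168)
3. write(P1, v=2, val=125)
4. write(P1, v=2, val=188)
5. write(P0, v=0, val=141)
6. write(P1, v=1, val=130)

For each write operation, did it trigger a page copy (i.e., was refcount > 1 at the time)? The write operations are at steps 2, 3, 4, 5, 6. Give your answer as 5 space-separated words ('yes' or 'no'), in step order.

Op 1: fork(P0) -> P1. 3 ppages; refcounts: pp0:2 pp1:2 pp2:2
Op 2: write(P1, v1, 168). refcount(pp1)=2>1 -> COPY to pp3. 4 ppages; refcounts: pp0:2 pp1:1 pp2:2 pp3:1
Op 3: write(P1, v2, 125). refcount(pp2)=2>1 -> COPY to pp4. 5 ppages; refcounts: pp0:2 pp1:1 pp2:1 pp3:1 pp4:1
Op 4: write(P1, v2, 188). refcount(pp4)=1 -> write in place. 5 ppages; refcounts: pp0:2 pp1:1 pp2:1 pp3:1 pp4:1
Op 5: write(P0, v0, 141). refcount(pp0)=2>1 -> COPY to pp5. 6 ppages; refcounts: pp0:1 pp1:1 pp2:1 pp3:1 pp4:1 pp5:1
Op 6: write(P1, v1, 130). refcount(pp3)=1 -> write in place. 6 ppages; refcounts: pp0:1 pp1:1 pp2:1 pp3:1 pp4:1 pp5:1

yes yes no yes no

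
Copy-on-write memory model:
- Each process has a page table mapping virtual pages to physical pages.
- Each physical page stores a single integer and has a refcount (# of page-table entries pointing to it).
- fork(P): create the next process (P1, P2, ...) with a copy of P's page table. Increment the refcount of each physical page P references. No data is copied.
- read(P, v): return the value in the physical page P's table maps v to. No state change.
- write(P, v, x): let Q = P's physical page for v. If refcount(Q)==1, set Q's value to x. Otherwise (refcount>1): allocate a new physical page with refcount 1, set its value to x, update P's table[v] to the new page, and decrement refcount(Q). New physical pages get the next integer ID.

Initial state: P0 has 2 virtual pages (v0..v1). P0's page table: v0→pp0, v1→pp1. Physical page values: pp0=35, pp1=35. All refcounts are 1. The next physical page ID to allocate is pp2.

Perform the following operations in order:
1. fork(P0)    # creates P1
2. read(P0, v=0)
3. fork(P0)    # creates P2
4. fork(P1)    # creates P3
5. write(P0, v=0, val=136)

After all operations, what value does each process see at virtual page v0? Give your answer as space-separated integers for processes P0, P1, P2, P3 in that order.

Answer: 136 35 35 35

Derivation:
Op 1: fork(P0) -> P1. 2 ppages; refcounts: pp0:2 pp1:2
Op 2: read(P0, v0) -> 35. No state change.
Op 3: fork(P0) -> P2. 2 ppages; refcounts: pp0:3 pp1:3
Op 4: fork(P1) -> P3. 2 ppages; refcounts: pp0:4 pp1:4
Op 5: write(P0, v0, 136). refcount(pp0)=4>1 -> COPY to pp2. 3 ppages; refcounts: pp0:3 pp1:4 pp2:1
P0: v0 -> pp2 = 136
P1: v0 -> pp0 = 35
P2: v0 -> pp0 = 35
P3: v0 -> pp0 = 35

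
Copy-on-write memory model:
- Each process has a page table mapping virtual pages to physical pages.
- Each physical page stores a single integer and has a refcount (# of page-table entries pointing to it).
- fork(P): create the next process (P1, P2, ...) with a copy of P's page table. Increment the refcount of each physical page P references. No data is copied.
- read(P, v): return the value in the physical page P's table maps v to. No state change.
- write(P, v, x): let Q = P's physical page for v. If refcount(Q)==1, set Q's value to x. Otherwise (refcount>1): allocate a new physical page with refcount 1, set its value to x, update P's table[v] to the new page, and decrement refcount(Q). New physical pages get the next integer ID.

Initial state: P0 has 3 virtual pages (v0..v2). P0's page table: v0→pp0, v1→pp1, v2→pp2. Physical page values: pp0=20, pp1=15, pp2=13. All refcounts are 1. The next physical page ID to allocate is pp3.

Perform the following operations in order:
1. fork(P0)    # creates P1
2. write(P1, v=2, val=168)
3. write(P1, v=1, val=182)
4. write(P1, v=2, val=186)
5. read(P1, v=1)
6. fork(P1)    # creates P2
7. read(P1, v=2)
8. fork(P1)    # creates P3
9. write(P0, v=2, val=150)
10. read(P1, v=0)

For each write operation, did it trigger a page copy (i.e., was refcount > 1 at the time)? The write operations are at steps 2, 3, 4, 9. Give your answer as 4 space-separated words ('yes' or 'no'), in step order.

Op 1: fork(P0) -> P1. 3 ppages; refcounts: pp0:2 pp1:2 pp2:2
Op 2: write(P1, v2, 168). refcount(pp2)=2>1 -> COPY to pp3. 4 ppages; refcounts: pp0:2 pp1:2 pp2:1 pp3:1
Op 3: write(P1, v1, 182). refcount(pp1)=2>1 -> COPY to pp4. 5 ppages; refcounts: pp0:2 pp1:1 pp2:1 pp3:1 pp4:1
Op 4: write(P1, v2, 186). refcount(pp3)=1 -> write in place. 5 ppages; refcounts: pp0:2 pp1:1 pp2:1 pp3:1 pp4:1
Op 5: read(P1, v1) -> 182. No state change.
Op 6: fork(P1) -> P2. 5 ppages; refcounts: pp0:3 pp1:1 pp2:1 pp3:2 pp4:2
Op 7: read(P1, v2) -> 186. No state change.
Op 8: fork(P1) -> P3. 5 ppages; refcounts: pp0:4 pp1:1 pp2:1 pp3:3 pp4:3
Op 9: write(P0, v2, 150). refcount(pp2)=1 -> write in place. 5 ppages; refcounts: pp0:4 pp1:1 pp2:1 pp3:3 pp4:3
Op 10: read(P1, v0) -> 20. No state change.

yes yes no no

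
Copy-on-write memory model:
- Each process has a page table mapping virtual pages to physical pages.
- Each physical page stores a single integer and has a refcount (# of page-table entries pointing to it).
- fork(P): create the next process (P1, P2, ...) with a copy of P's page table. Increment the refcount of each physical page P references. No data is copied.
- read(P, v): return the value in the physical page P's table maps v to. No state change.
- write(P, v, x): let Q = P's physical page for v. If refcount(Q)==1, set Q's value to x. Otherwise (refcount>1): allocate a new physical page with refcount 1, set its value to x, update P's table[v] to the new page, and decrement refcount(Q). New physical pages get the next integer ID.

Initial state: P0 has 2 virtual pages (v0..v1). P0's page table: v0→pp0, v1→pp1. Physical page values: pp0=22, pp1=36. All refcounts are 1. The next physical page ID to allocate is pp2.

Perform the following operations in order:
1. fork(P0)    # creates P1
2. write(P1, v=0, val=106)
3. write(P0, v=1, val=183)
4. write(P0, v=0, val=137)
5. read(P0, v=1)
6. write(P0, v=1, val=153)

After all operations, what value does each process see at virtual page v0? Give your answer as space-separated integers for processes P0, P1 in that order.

Op 1: fork(P0) -> P1. 2 ppages; refcounts: pp0:2 pp1:2
Op 2: write(P1, v0, 106). refcount(pp0)=2>1 -> COPY to pp2. 3 ppages; refcounts: pp0:1 pp1:2 pp2:1
Op 3: write(P0, v1, 183). refcount(pp1)=2>1 -> COPY to pp3. 4 ppages; refcounts: pp0:1 pp1:1 pp2:1 pp3:1
Op 4: write(P0, v0, 137). refcount(pp0)=1 -> write in place. 4 ppages; refcounts: pp0:1 pp1:1 pp2:1 pp3:1
Op 5: read(P0, v1) -> 183. No state change.
Op 6: write(P0, v1, 153). refcount(pp3)=1 -> write in place. 4 ppages; refcounts: pp0:1 pp1:1 pp2:1 pp3:1
P0: v0 -> pp0 = 137
P1: v0 -> pp2 = 106

Answer: 137 106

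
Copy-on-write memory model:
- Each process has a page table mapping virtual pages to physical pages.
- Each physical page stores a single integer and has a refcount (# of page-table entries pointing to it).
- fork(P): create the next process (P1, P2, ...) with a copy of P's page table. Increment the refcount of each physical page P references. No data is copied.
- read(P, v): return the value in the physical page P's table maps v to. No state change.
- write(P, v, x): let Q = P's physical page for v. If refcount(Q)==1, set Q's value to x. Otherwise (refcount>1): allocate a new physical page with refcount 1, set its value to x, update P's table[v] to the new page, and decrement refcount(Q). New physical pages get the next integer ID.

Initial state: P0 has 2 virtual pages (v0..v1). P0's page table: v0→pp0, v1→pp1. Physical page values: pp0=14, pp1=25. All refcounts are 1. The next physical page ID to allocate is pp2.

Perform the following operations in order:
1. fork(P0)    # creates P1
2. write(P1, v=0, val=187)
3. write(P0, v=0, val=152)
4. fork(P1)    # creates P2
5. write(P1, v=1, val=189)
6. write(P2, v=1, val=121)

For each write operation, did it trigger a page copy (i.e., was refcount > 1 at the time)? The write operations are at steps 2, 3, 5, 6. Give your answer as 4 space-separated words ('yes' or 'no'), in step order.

Op 1: fork(P0) -> P1. 2 ppages; refcounts: pp0:2 pp1:2
Op 2: write(P1, v0, 187). refcount(pp0)=2>1 -> COPY to pp2. 3 ppages; refcounts: pp0:1 pp1:2 pp2:1
Op 3: write(P0, v0, 152). refcount(pp0)=1 -> write in place. 3 ppages; refcounts: pp0:1 pp1:2 pp2:1
Op 4: fork(P1) -> P2. 3 ppages; refcounts: pp0:1 pp1:3 pp2:2
Op 5: write(P1, v1, 189). refcount(pp1)=3>1 -> COPY to pp3. 4 ppages; refcounts: pp0:1 pp1:2 pp2:2 pp3:1
Op 6: write(P2, v1, 121). refcount(pp1)=2>1 -> COPY to pp4. 5 ppages; refcounts: pp0:1 pp1:1 pp2:2 pp3:1 pp4:1

yes no yes yes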